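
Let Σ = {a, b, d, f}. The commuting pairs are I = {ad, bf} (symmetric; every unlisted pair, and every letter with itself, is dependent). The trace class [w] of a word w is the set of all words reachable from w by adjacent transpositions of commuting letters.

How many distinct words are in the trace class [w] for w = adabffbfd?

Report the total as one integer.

0(a) covers ∅
1(d) covers ∅
2(a) covers 0:a
3(b) covers 1:d, 2:a
4(f) covers 1:d, 2:a
5(f) covers 4:f
6(b) covers 3:b
7(f) covers 5:f
8(d) covers 6:b, 7:f
floor of heap: 0:a, 1:d
completions by unplaced set U, small U first (add the entries for U minus each lowest piece of U):
  |U|=1: {8}:1
  |U|=2: {6,8}:1  {7,8}:1
  |U|=3: {3,6,8}:1  {5,7,8}:1  {6,7,8}:2
  |U|=4: {3,6,7,8}:3  {4,5,7,8}:1  {5,6,7,8}:3
  |U|=5: {3,5,6,7,8}:6  {4,5,6,7,8}:4
  |U|=6: {3,4,5,6,7,8}:10
  |U|=7: {1,3,4,5,6,7,8}:10  {2,3,4,5,6,7,8}:10
  start at 0(a): 20
  start at 1(d): 10
sum over floor = 30

30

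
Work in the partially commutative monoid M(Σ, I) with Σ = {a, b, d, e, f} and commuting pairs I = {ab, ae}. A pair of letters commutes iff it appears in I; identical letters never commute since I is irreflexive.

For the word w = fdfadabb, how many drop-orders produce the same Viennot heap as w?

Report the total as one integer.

piece 0:f — minimal
piece 1:d rests on {0:f}
piece 2:f rests on {1:d}
piece 3:a rests on {2:f}
piece 4:d rests on {3:a}
piece 5:a rests on {4:d}
piece 6:b rests on {4:d}
piece 7:b rests on {6:b}
minimal pieces: {0:f}
ways to finish when only these pieces remain (= sum over removing one remaining piece with nothing left below it):
  1 left: {5}→1  {7}→1
  2 left: {5,7}→2  {6,7}→1
  3 left: {5,6,7}→3
  4 left: {4,5,6,7}→3
  5 left: {3,4,5,6,7}→3
  6 left: {2,3,4,5,6,7}→3
  placing 0:f first → 3 extensions

3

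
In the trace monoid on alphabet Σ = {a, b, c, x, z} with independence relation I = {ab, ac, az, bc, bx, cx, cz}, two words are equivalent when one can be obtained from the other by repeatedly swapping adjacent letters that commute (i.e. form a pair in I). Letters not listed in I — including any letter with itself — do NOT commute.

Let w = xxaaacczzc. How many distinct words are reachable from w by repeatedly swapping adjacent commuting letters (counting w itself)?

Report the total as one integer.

#0=x has no predecessor
#1=x depends on [0:x]
#2=a depends on [1:x]
#3=a depends on [2:a]
#4=a depends on [3:a]
#5=c has no predecessor
#6=c depends on [5:c]
#7=z depends on [1:x]
#8=z depends on [7:z]
#9=c depends on [6:c]
sources: [0:x, 5:c]
N(rest) = Σ N(rest − s) over sources s of rest; N(one piece) = 1:
  size 1 → [4]=1  [8]=1  [9]=1
  size 2 → [3,4]=1  [4,8]=2  [4,9]=2  [6,9]=1  [7,8]=1  [8,9]=2
  size 3 → [2,3,4]=1  [3,4,8]=3  [3,4,9]=3  [4,6,9]=3  [4,7,8]=3  [4,8,9]=6  [5,6,9]=1  [6,8,9]=3  [7,8,9]=3
  size 4 → [2,3,4,8]=4  [2,3,4,9]=4  [3,4,6,9]=6  [3,4,7,8]=6  [3,4,8,9]=12  [4,5,6,9]=4  [4,6,8,9]=12  [4,7,8,9]=12  [5,6,8,9]=4  [6,7,8,9]=6
  size 5 → [2,3,4,6,9]=10  [2,3,4,7,8]=10  [2,3,4,8,9]=20  [3,4,5,6,9]=10  [3,4,6,8,9]=30  [3,4,7,8,9]=30  [4,5,6,8,9]=20  [4,6,7,8,9]=30  [5,6,7,8,9]=10
  size 6 → [1,2,3,4,7,8]=10  [2,3,4,5,6,9]=20  [2,3,4,6,8,9]=60  [2,3,4,7,8,9]=60  [3,4,5,6,8,9]=60  [3,4,6,7,8,9]=90  [4,5,6,7,8,9]=60
  size 7 → [0,1,2,3,4,7,8]=10  [1,2,3,4,7,8,9]=70  [2,3,4,5,6,8,9]=140  [2,3,4,6,7,8,9]=210  [3,4,5,6,7,8,9]=210
  size 8 → [0,1,2,3,4,7,8,9]=80  [1,2,3,4,6,7,8,9]=280  [2,3,4,5,6,7,8,9]=560
  first=0(x) contributes 840
  first=5(c) contributes 360
|[w]| = 1200

1200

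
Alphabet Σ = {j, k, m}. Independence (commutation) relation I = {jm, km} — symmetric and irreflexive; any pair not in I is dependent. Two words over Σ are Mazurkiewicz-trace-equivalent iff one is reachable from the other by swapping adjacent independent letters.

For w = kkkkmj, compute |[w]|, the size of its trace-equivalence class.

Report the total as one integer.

6

drop 0:k onto floor
drop 1:k onto {0:k}
drop 2:k onto {1:k}
drop 3:k onto {2:k}
drop 4:m onto floor
drop 5:j onto {3:k}
ground layer = {0:k, 4:m}
drop-orders for the pieces not yet dropped (sum over which currently-grounded one goes next):
  1 to go: {4} 1  {5} 1
  2 to go: {3,5} 1  {4,5} 2
  3 to go: {2,3,5} 1  {3,4,5} 3
  4 to go: {1,2,3,5} 1  {2,3,4,5} 4
  if 0:k drops first: 5 orders
  if 4:m drops first: 1 orders
heap linearizations: 6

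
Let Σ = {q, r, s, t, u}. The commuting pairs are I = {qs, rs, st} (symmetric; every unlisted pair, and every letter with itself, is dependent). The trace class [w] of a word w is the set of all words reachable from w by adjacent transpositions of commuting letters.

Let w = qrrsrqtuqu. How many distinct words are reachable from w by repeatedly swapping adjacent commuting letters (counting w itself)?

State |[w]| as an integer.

7

piece 0:q — minimal
piece 1:r rests on {0:q}
piece 2:r rests on {1:r}
piece 3:s — minimal
piece 4:r rests on {2:r}
piece 5:q rests on {4:r}
piece 6:t rests on {5:q}
piece 7:u rests on {3:s, 6:t}
piece 8:q rests on {7:u}
piece 9:u rests on {8:q}
minimal pieces: {0:q, 3:s}
ways to finish when only these pieces remain (= sum over removing one remaining piece with nothing left below it):
  1 left: {9}→1
  2 left: {8,9}→1
  3 left: {7,8,9}→1
  4 left: {3,7,8,9}→1  {6,7,8,9}→1
  5 left: {3,6,7,8,9}→2  {5,6,7,8,9}→1
  6 left: {3,5,6,7,8,9}→3  {4,5,6,7,8,9}→1
  7 left: {2,4,5,6,7,8,9}→1  {3,4,5,6,7,8,9}→4
  8 left: {1,2,4,5,6,7,8,9}→1  {2,3,4,5,6,7,8,9}→5
  placing 0:q first → 6 extensions
  placing 3:s first → 1 extensions
total linear extensions = 7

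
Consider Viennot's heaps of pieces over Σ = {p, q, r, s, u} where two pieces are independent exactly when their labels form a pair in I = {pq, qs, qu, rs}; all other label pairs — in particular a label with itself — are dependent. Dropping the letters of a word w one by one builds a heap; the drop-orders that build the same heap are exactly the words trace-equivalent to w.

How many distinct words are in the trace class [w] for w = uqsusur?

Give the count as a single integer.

piece 0:u — minimal
piece 1:q — minimal
piece 2:s rests on {0:u}
piece 3:u rests on {2:s}
piece 4:s rests on {3:u}
piece 5:u rests on {4:s}
piece 6:r rests on {1:q, 5:u}
minimal pieces: {0:u, 1:q}
ways to finish when only these pieces remain (= sum over removing one remaining piece with nothing left below it):
  1 left: {6}→1
  2 left: {1,6}→1  {5,6}→1
  3 left: {1,5,6}→2  {4,5,6}→1
  4 left: {1,4,5,6}→3  {3,4,5,6}→1
  5 left: {1,3,4,5,6}→4  {2,3,4,5,6}→1
  placing 0:u first → 5 extensions
  placing 1:q first → 1 extensions
total linear extensions = 6

6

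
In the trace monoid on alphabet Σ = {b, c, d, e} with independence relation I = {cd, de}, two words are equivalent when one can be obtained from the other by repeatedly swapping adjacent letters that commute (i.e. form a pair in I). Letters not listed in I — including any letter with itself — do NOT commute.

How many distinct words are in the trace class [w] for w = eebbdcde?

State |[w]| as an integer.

drop 0:e onto floor
drop 1:e onto {0:e}
drop 2:b onto {1:e}
drop 3:b onto {2:b}
drop 4:d onto {3:b}
drop 5:c onto {3:b}
drop 6:d onto {4:d}
drop 7:e onto {5:c}
ground layer = {0:e}
drop-orders for the pieces not yet dropped (sum over which currently-grounded one goes next):
  1 to go: {6} 1  {7} 1
  2 to go: {4,6} 1  {5,7} 1  {6,7} 2
  3 to go: {4,6,7} 3  {5,6,7} 3
  4 to go: {4,5,6,7} 6
  5 to go: {3,4,5,6,7} 6
  6 to go: {2,3,4,5,6,7} 6
  if 0:e drops first: 6 orders

6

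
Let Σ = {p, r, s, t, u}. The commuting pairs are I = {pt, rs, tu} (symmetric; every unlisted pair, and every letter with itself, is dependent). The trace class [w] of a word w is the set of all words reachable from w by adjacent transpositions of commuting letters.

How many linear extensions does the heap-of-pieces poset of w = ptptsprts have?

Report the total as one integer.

6

0(p) covers ∅
1(t) covers ∅
2(p) covers 0:p
3(t) covers 1:t
4(s) covers 2:p, 3:t
5(p) covers 4:s
6(r) covers 5:p
7(t) covers 6:r
8(s) covers 7:t
floor of heap: 0:p, 1:t
completions by unplaced set U, small U first (add the entries for U minus each lowest piece of U):
  |U|=1: {8}:1
  |U|=2: {7,8}:1
  |U|=3: {6,7,8}:1
  |U|=4: {5,6,7,8}:1
  |U|=5: {4,5,6,7,8}:1
  |U|=6: {2,4,5,6,7,8}:1  {3,4,5,6,7,8}:1
  |U|=7: {0,2,4,5,6,7,8}:1  {1,3,4,5,6,7,8}:1  {2,3,4,5,6,7,8}:2
  start at 0(p): 3
  start at 1(t): 3
sum over floor = 6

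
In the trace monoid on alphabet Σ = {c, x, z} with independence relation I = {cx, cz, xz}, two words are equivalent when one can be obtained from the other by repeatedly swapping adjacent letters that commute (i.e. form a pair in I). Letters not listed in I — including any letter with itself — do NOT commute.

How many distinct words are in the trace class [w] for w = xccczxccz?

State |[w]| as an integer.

piece 0:x — minimal
piece 1:c — minimal
piece 2:c rests on {1:c}
piece 3:c rests on {2:c}
piece 4:z — minimal
piece 5:x rests on {0:x}
piece 6:c rests on {3:c}
piece 7:c rests on {6:c}
piece 8:z rests on {4:z}
minimal pieces: {0:x, 1:c, 4:z}
ways to finish when only these pieces remain (= sum over removing one remaining piece with nothing left below it):
  1 left: {5}→1  {7}→1  {8}→1
  2 left: {0,5}→1  {4,8}→1  {5,7}→2  {5,8}→2  {6,7}→1  {7,8}→2
  3 left: {0,5,7}→3  {0,5,8}→3  {3,6,7}→1  {4,5,8}→3  {4,7,8}→3  {5,6,7}→3  {5,7,8}→6  {6,7,8}→3
  4 left: {0,4,5,8}→6  {0,5,6,7}→6  {0,5,7,8}→12  {2,3,6,7}→1  {3,5,6,7}→4  {3,6,7,8}→4  {4,5,7,8}→12  {4,6,7,8}→6  {5,6,7,8}→12
  5 left: {0,3,5,6,7}→10  {0,4,5,7,8}→30  {0,5,6,7,8}→30  {1,2,3,6,7}→1  {2,3,5,6,7}→5  {2,3,6,7,8}→5  {3,4,6,7,8}→10  {3,5,6,7,8}→20  {4,5,6,7,8}→30
  6 left: {0,2,3,5,6,7}→15  {0,3,5,6,7,8}→60  {0,4,5,6,7,8}→90  {1,2,3,5,6,7}→6  {1,2,3,6,7,8}→6  {2,3,4,6,7,8}→15  {2,3,5,6,7,8}→30  {3,4,5,6,7,8}→60
  7 left: {0,1,2,3,5,6,7}→21  {0,2,3,5,6,7,8}→105  {0,3,4,5,6,7,8}→210  {1,2,3,4,6,7,8}→21  {1,2,3,5,6,7,8}→42  {2,3,4,5,6,7,8}→105
  placing 0:x first → 168 extensions
  placing 1:c first → 420 extensions
  placing 4:z first → 168 extensions
total linear extensions = 756

756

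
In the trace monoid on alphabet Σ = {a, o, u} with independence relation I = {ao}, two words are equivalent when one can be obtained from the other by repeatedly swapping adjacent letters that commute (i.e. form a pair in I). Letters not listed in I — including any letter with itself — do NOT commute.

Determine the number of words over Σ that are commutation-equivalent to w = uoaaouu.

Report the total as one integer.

drop 0:u onto floor
drop 1:o onto {0:u}
drop 2:a onto {0:u}
drop 3:a onto {2:a}
drop 4:o onto {1:o}
drop 5:u onto {3:a, 4:o}
drop 6:u onto {5:u}
ground layer = {0:u}
drop-orders for the pieces not yet dropped (sum over which currently-grounded one goes next):
  1 to go: {6} 1
  2 to go: {5,6} 1
  3 to go: {3,5,6} 1  {4,5,6} 1
  4 to go: {1,4,5,6} 1  {2,3,5,6} 1  {3,4,5,6} 2
  5 to go: {1,3,4,5,6} 3  {2,3,4,5,6} 3
  if 0:u drops first: 6 orders

6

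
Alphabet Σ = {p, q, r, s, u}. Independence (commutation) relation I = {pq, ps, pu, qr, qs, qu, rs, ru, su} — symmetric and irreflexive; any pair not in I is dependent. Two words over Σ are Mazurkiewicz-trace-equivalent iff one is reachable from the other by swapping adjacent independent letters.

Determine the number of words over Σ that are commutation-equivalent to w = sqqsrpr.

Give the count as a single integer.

210

drop 0:s onto floor
drop 1:q onto floor
drop 2:q onto {1:q}
drop 3:s onto {0:s}
drop 4:r onto floor
drop 5:p onto {4:r}
drop 6:r onto {5:p}
ground layer = {0:s, 1:q, 4:r}
drop-orders for the pieces not yet dropped (sum over which currently-grounded one goes next):
  1 to go: {2} 1  {3} 1  {6} 1
  2 to go: {0,3} 1  {1,2} 1  {2,3} 2  {2,6} 2  {3,6} 2  {5,6} 1
  3 to go: {0,2,3} 3  {0,3,6} 3  {1,2,3} 3  {1,2,6} 3  {2,3,6} 6  {2,5,6} 3  {3,5,6} 3  {4,5,6} 1
  4 to go: {0,1,2,3} 6  {0,2,3,6} 12  {0,3,5,6} 6  {1,2,3,6} 12  {1,2,5,6} 6  {2,3,5,6} 12  {2,4,5,6} 4  {3,4,5,6} 4
  5 to go: {0,1,2,3,6} 30  {0,2,3,5,6} 30  {0,3,4,5,6} 10  {1,2,3,5,6} 30  {1,2,4,5,6} 10  {2,3,4,5,6} 20
  if 0:s drops first: 60 orders
  if 1:q drops first: 60 orders
  if 4:r drops first: 90 orders
heap linearizations: 210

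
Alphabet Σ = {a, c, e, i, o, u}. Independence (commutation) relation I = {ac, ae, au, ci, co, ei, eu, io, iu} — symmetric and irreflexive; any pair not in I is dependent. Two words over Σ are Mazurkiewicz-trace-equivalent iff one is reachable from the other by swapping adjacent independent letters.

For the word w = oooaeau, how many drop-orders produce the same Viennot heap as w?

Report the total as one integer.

12

#0=o has no predecessor
#1=o depends on [0:o]
#2=o depends on [1:o]
#3=a depends on [2:o]
#4=e depends on [2:o]
#5=a depends on [3:a]
#6=u depends on [2:o]
sources: [0:o]
N(rest) = Σ N(rest − s) over sources s of rest; N(one piece) = 1:
  size 1 → [4]=1  [5]=1  [6]=1
  size 2 → [3,5]=1  [4,5]=2  [4,6]=2  [5,6]=2
  size 3 → [3,4,5]=3  [3,5,6]=3  [4,5,6]=6
  size 4 → [3,4,5,6]=12
  size 5 → [2,3,4,5,6]=12
  first=0(o) contributes 12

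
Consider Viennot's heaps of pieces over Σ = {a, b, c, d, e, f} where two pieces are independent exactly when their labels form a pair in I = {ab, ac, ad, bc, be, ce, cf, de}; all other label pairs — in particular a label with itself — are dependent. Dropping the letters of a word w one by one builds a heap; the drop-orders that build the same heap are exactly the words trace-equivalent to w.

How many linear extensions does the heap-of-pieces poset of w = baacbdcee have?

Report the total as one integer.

drop 0:b onto floor
drop 1:a onto floor
drop 2:a onto {1:a}
drop 3:c onto floor
drop 4:b onto {0:b}
drop 5:d onto {3:c, 4:b}
drop 6:c onto {5:d}
drop 7:e onto {2:a}
drop 8:e onto {7:e}
ground layer = {0:b, 1:a, 3:c}
drop-orders for the pieces not yet dropped (sum over which currently-grounded one goes next):
  1 to go: {6} 1  {8} 1
  2 to go: {5,6} 1  {6,8} 2  {7,8} 1
  3 to go: {2,7,8} 1  {3,5,6} 1  {4,5,6} 1  {5,6,8} 3  {6,7,8} 3
  4 to go: {0,4,5,6} 1  {1,2,7,8} 1  {2,6,7,8} 4  {3,4,5,6} 2  {3,5,6,8} 4  {4,5,6,8} 4  {5,6,7,8} 6
  5 to go: {0,3,4,5,6} 3  {0,4,5,6,8} 5  {1,2,6,7,8} 5  {2,5,6,7,8} 10  {3,4,5,6,8} 10  {3,5,6,7,8} 10  {4,5,6,7,8} 10
  6 to go: {0,3,4,5,6,8} 18  {0,4,5,6,7,8} 15  {1,2,5,6,7,8} 15  {2,3,5,6,7,8} 20  {2,4,5,6,7,8} 20  {3,4,5,6,7,8} 30
  7 to go: {0,2,4,5,6,7,8} 35  {0,3,4,5,6,7,8} 63  {1,2,3,5,6,7,8} 35  {1,2,4,5,6,7,8} 35  {2,3,4,5,6,7,8} 70
  if 0:b drops first: 140 orders
  if 1:a drops first: 168 orders
  if 3:c drops first: 70 orders
heap linearizations: 378

378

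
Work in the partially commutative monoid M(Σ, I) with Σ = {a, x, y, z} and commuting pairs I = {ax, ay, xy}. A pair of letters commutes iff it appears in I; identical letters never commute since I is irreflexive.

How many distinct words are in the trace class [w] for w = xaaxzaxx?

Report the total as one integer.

18

piece 0:x — minimal
piece 1:a — minimal
piece 2:a rests on {1:a}
piece 3:x rests on {0:x}
piece 4:z rests on {2:a, 3:x}
piece 5:a rests on {4:z}
piece 6:x rests on {4:z}
piece 7:x rests on {6:x}
minimal pieces: {0:x, 1:a}
ways to finish when only these pieces remain (= sum over removing one remaining piece with nothing left below it):
  1 left: {5}→1  {7}→1
  2 left: {5,7}→2  {6,7}→1
  3 left: {5,6,7}→3
  4 left: {4,5,6,7}→3
  5 left: {2,4,5,6,7}→3  {3,4,5,6,7}→3
  6 left: {0,3,4,5,6,7}→3  {1,2,4,5,6,7}→3  {2,3,4,5,6,7}→6
  placing 0:x first → 9 extensions
  placing 1:a first → 9 extensions
total linear extensions = 18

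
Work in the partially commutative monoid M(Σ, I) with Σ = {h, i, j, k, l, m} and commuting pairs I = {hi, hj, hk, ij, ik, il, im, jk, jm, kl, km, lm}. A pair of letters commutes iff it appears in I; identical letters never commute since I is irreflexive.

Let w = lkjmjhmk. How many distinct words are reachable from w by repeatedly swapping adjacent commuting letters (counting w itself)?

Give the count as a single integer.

448

0(l) covers ∅
1(k) covers ∅
2(j) covers 0:l
3(m) covers ∅
4(j) covers 2:j
5(h) covers 0:l, 3:m
6(m) covers 5:h
7(k) covers 1:k
floor of heap: 0:l, 1:k, 3:m
completions by unplaced set U, small U first (add the entries for U minus each lowest piece of U):
  |U|=1: {4}:1  {6}:1  {7}:1
  |U|=2: {1,7}:1  {2,4}:1  {4,6}:2  {4,7}:2  {5,6}:1  {6,7}:2
  |U|=3: {1,4,7}:3  {1,6,7}:3  {2,4,6}:3  {2,4,7}:3  {3,5,6}:1  {4,5,6}:3  {4,6,7}:6  {5,6,7}:3
  |U|=4: {1,2,4,7}:6  {1,4,6,7}:12  {1,5,6,7}:6  {2,4,5,6}:6  {2,4,6,7}:12  {3,4,5,6}:4  {3,5,6,7}:4  {4,5,6,7}:12
  |U|=5: {0,2,4,5,6}:6  {1,2,4,6,7}:30  {1,3,5,6,7}:10  {1,4,5,6,7}:30  {2,3,4,5,6}:10  {2,4,5,6,7}:30  {3,4,5,6,7}:20
  |U|=6: {0,2,3,4,5,6}:16  {0,2,4,5,6,7}:36  {1,2,4,5,6,7}:90  {1,3,4,5,6,7}:60  {2,3,4,5,6,7}:60
  start at 0(l): 210
  start at 1(k): 112
  start at 3(m): 126
sum over floor = 448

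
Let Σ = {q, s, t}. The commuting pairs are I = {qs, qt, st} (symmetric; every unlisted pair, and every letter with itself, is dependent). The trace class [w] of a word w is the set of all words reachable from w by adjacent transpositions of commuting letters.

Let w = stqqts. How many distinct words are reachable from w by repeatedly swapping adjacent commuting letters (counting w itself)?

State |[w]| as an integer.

90

piece 0:s — minimal
piece 1:t — minimal
piece 2:q — minimal
piece 3:q rests on {2:q}
piece 4:t rests on {1:t}
piece 5:s rests on {0:s}
minimal pieces: {0:s, 1:t, 2:q}
ways to finish when only these pieces remain (= sum over removing one remaining piece with nothing left below it):
  1 left: {3}→1  {4}→1  {5}→1
  2 left: {0,5}→1  {1,4}→1  {2,3}→1  {3,4}→2  {3,5}→2  {4,5}→2
  3 left: {0,3,5}→3  {0,4,5}→3  {1,3,4}→3  {1,4,5}→3  {2,3,4}→3  {2,3,5}→3  {3,4,5}→6
  4 left: {0,1,4,5}→6  {0,2,3,5}→6  {0,3,4,5}→12  {1,2,3,4}→6  {1,3,4,5}→12  {2,3,4,5}→12
  placing 0:s first → 30 extensions
  placing 1:t first → 30 extensions
  placing 2:q first → 30 extensions
total linear extensions = 90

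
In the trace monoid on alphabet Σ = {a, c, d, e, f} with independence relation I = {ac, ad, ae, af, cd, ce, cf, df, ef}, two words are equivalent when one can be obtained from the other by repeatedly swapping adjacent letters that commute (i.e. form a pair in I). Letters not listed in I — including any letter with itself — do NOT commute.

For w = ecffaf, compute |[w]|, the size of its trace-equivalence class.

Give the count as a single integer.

0(e) covers ∅
1(c) covers ∅
2(f) covers ∅
3(f) covers 2:f
4(a) covers ∅
5(f) covers 3:f
floor of heap: 0:e, 1:c, 2:f, 4:a
completions by unplaced set U, small U first (add the entries for U minus each lowest piece of U):
  |U|=1: {0}:1  {1}:1  {4}:1  {5}:1
  |U|=2: {0,1}:2  {0,4}:2  {0,5}:2  {1,4}:2  {1,5}:2  {3,5}:1  {4,5}:2
  |U|=3: {0,1,4}:6  {0,1,5}:6  {0,3,5}:3  {0,4,5}:6  {1,3,5}:3  {1,4,5}:6  {2,3,5}:1  {3,4,5}:3
  |U|=4: {0,1,3,5}:12  {0,1,4,5}:24  {0,2,3,5}:4  {0,3,4,5}:12  {1,2,3,5}:4  {1,3,4,5}:12  {2,3,4,5}:4
  start at 0(e): 20
  start at 1(c): 20
  start at 2(f): 60
  start at 4(a): 20
sum over floor = 120

120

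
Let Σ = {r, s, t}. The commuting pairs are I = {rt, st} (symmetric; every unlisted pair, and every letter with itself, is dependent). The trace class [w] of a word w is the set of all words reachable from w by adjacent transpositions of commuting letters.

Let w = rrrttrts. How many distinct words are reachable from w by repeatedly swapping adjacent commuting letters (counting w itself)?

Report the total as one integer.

56

0(r) covers ∅
1(r) covers 0:r
2(r) covers 1:r
3(t) covers ∅
4(t) covers 3:t
5(r) covers 2:r
6(t) covers 4:t
7(s) covers 5:r
floor of heap: 0:r, 3:t
completions by unplaced set U, small U first (add the entries for U minus each lowest piece of U):
  |U|=1: {6}:1  {7}:1
  |U|=2: {4,6}:1  {5,7}:1  {6,7}:2
  |U|=3: {2,5,7}:1  {3,4,6}:1  {4,6,7}:3  {5,6,7}:3
  |U|=4: {1,2,5,7}:1  {2,5,6,7}:4  {3,4,6,7}:4  {4,5,6,7}:6
  |U|=5: {0,1,2,5,7}:1  {1,2,5,6,7}:5  {2,4,5,6,7}:10  {3,4,5,6,7}:10
  |U|=6: {0,1,2,5,6,7}:6  {1,2,4,5,6,7}:15  {2,3,4,5,6,7}:20
  start at 0(r): 35
  start at 3(t): 21
sum over floor = 56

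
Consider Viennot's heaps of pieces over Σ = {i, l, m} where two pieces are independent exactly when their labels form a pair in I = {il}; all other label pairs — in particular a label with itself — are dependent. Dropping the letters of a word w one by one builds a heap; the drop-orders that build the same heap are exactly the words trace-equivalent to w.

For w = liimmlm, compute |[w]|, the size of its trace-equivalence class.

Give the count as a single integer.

3

drop 0:l onto floor
drop 1:i onto floor
drop 2:i onto {1:i}
drop 3:m onto {0:l, 2:i}
drop 4:m onto {3:m}
drop 5:l onto {4:m}
drop 6:m onto {5:l}
ground layer = {0:l, 1:i}
drop-orders for the pieces not yet dropped (sum over which currently-grounded one goes next):
  1 to go: {6} 1
  2 to go: {5,6} 1
  3 to go: {4,5,6} 1
  4 to go: {3,4,5,6} 1
  5 to go: {0,3,4,5,6} 1  {2,3,4,5,6} 1
  if 0:l drops first: 1 orders
  if 1:i drops first: 2 orders
heap linearizations: 3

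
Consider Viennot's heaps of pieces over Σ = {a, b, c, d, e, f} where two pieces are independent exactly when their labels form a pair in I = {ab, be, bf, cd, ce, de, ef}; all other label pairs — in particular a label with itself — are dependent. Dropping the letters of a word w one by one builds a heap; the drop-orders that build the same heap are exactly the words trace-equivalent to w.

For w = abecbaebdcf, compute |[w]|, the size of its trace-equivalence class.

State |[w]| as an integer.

202

0(a) covers ∅
1(b) covers ∅
2(e) covers 0:a
3(c) covers 0:a, 1:b
4(b) covers 3:c
5(a) covers 2:e, 3:c
6(e) covers 5:a
7(b) covers 4:b
8(d) covers 5:a, 7:b
9(c) covers 5:a, 7:b
10(f) covers 8:d, 9:c
floor of heap: 0:a, 1:b
completions by unplaced set U, small U first (add the entries for U minus each lowest piece of U):
  |U|=1: {6}:1  {10}:1
  |U|=2: {6,10}:2  {8,10}:1  {9,10}:1
  |U|=3: {6,8,10}:3  {6,9,10}:3  {8,9,10}:2
  |U|=4: {6,8,9,10}:8  {7,8,9,10}:2
  |U|=5: {4,7,8,9,10}:2  {5,6,8,9,10}:8  {6,7,8,9,10}:10
  |U|=6: {2,5,6,8,9,10}:8  {4,6,7,8,9,10}:12  {5,6,7,8,9,10}:18
  |U|=7: {2,5,6,7,8,9,10}:26  {4,5,6,7,8,9,10}:30
  |U|=8: {2,4,5,6,7,8,9,10}:56  {3,4,5,6,7,8,9,10}:30
  |U|=9: {1,3,4,5,6,7,8,9,10}:30  {2,3,4,5,6,7,8,9,10}:86
  start at 0(a): 116
  start at 1(b): 86
sum over floor = 202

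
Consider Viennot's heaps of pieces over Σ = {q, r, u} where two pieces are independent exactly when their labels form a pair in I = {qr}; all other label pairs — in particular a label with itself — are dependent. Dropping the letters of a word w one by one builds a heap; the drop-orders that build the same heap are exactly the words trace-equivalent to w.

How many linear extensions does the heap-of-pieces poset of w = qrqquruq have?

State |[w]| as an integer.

4

drop 0:q onto floor
drop 1:r onto floor
drop 2:q onto {0:q}
drop 3:q onto {2:q}
drop 4:u onto {1:r, 3:q}
drop 5:r onto {4:u}
drop 6:u onto {5:r}
drop 7:q onto {6:u}
ground layer = {0:q, 1:r}
drop-orders for the pieces not yet dropped (sum over which currently-grounded one goes next):
  1 to go: {7} 1
  2 to go: {6,7} 1
  3 to go: {5,6,7} 1
  4 to go: {4,5,6,7} 1
  5 to go: {1,4,5,6,7} 1  {3,4,5,6,7} 1
  6 to go: {1,3,4,5,6,7} 2  {2,3,4,5,6,7} 1
  if 0:q drops first: 3 orders
  if 1:r drops first: 1 orders
heap linearizations: 4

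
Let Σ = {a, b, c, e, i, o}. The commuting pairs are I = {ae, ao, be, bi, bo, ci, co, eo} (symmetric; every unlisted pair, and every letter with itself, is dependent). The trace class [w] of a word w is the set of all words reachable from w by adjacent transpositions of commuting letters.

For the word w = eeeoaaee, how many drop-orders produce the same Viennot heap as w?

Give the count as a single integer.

drop 0:e onto floor
drop 1:e onto {0:e}
drop 2:e onto {1:e}
drop 3:o onto floor
drop 4:a onto floor
drop 5:a onto {4:a}
drop 6:e onto {2:e}
drop 7:e onto {6:e}
ground layer = {0:e, 3:o, 4:a}
drop-orders for the pieces not yet dropped (sum over which currently-grounded one goes next):
  1 to go: {3} 1  {5} 1  {7} 1
  2 to go: {3,5} 2  {3,7} 2  {4,5} 1  {5,7} 2  {6,7} 1
  3 to go: {2,6,7} 1  {3,4,5} 3  {3,5,7} 6  {3,6,7} 3  {4,5,7} 3  {5,6,7} 3
  4 to go: {1,2,6,7} 1  {2,3,6,7} 4  {2,5,6,7} 4  {3,4,5,7} 12  {3,5,6,7} 12  {4,5,6,7} 6
  5 to go: {0,1,2,6,7} 1  {1,2,3,6,7} 5  {1,2,5,6,7} 5  {2,3,5,6,7} 20  {2,4,5,6,7} 10  {3,4,5,6,7} 30
  6 to go: {0,1,2,3,6,7} 6  {0,1,2,5,6,7} 6  {1,2,3,5,6,7} 30  {1,2,4,5,6,7} 15  {2,3,4,5,6,7} 60
  if 0:e drops first: 105 orders
  if 3:o drops first: 21 orders
  if 4:a drops first: 42 orders
heap linearizations: 168

168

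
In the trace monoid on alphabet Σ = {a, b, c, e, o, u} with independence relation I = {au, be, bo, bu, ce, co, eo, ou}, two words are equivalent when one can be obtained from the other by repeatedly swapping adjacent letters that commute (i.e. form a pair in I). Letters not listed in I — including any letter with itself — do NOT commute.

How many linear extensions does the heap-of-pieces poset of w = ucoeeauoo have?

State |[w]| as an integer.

63

0(u) covers ∅
1(c) covers 0:u
2(o) covers ∅
3(e) covers 0:u
4(e) covers 3:e
5(a) covers 1:c, 2:o, 4:e
6(u) covers 1:c, 4:e
7(o) covers 5:a
8(o) covers 7:o
floor of heap: 0:u, 2:o
completions by unplaced set U, small U first (add the entries for U minus each lowest piece of U):
  |U|=1: {6}:1  {8}:1
  |U|=2: {6,8}:2  {7,8}:1
  |U|=3: {5,7,8}:1  {6,7,8}:3
  |U|=4: {2,5,7,8}:1  {5,6,7,8}:4
  |U|=5: {1,5,6,7,8}:4  {2,5,6,7,8}:5  {4,5,6,7,8}:4
  |U|=6: {1,2,5,6,7,8}:9  {1,4,5,6,7,8}:8  {2,4,5,6,7,8}:9  {3,4,5,6,7,8}:4
  |U|=7: {1,2,4,5,6,7,8}:26  {1,3,4,5,6,7,8}:12  {2,3,4,5,6,7,8}:13
  start at 0(u): 51
  start at 2(o): 12
sum over floor = 63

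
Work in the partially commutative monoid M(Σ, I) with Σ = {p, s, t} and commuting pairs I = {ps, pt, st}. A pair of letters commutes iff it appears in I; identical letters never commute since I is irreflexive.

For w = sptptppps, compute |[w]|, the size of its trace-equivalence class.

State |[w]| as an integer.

756

piece 0:s — minimal
piece 1:p — minimal
piece 2:t — minimal
piece 3:p rests on {1:p}
piece 4:t rests on {2:t}
piece 5:p rests on {3:p}
piece 6:p rests on {5:p}
piece 7:p rests on {6:p}
piece 8:s rests on {0:s}
minimal pieces: {0:s, 1:p, 2:t}
ways to finish when only these pieces remain (= sum over removing one remaining piece with nothing left below it):
  1 left: {4}→1  {7}→1  {8}→1
  2 left: {0,8}→1  {2,4}→1  {4,7}→2  {4,8}→2  {6,7}→1  {7,8}→2
  3 left: {0,4,8}→3  {0,7,8}→3  {2,4,7}→3  {2,4,8}→3  {4,6,7}→3  {4,7,8}→6  {5,6,7}→1  {6,7,8}→3
  4 left: {0,2,4,8}→6  {0,4,7,8}→12  {0,6,7,8}→6  {2,4,6,7}→6  {2,4,7,8}→12  {3,5,6,7}→1  {4,5,6,7}→4  {4,6,7,8}→12  {5,6,7,8}→4
  5 left: {0,2,4,7,8}→30  {0,4,6,7,8}→30  {0,5,6,7,8}→10  {1,3,5,6,7}→1  {2,4,5,6,7}→10  {2,4,6,7,8}→30  {3,4,5,6,7}→5  {3,5,6,7,8}→5  {4,5,6,7,8}→20
  6 left: {0,2,4,6,7,8}→90  {0,3,5,6,7,8}→15  {0,4,5,6,7,8}→60  {1,3,4,5,6,7}→6  {1,3,5,6,7,8}→6  {2,3,4,5,6,7}→15  {2,4,5,6,7,8}→60  {3,4,5,6,7,8}→30
  7 left: {0,1,3,5,6,7,8}→21  {0,2,4,5,6,7,8}→210  {0,3,4,5,6,7,8}→105  {1,2,3,4,5,6,7}→21  {1,3,4,5,6,7,8}→42  {2,3,4,5,6,7,8}→105
  placing 0:s first → 168 extensions
  placing 1:p first → 420 extensions
  placing 2:t first → 168 extensions
total linear extensions = 756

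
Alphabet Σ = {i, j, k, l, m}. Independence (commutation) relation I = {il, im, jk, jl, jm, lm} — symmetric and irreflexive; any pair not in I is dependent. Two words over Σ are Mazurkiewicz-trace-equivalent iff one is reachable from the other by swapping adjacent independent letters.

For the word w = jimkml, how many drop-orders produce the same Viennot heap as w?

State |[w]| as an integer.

#0=j has no predecessor
#1=i depends on [0:j]
#2=m has no predecessor
#3=k depends on [1:i, 2:m]
#4=m depends on [3:k]
#5=l depends on [3:k]
sources: [0:j, 2:m]
N(rest) = Σ N(rest − s) over sources s of rest; N(one piece) = 1:
  size 1 → [4]=1  [5]=1
  size 2 → [4,5]=2
  size 3 → [3,4,5]=2
  size 4 → [1,3,4,5]=2  [2,3,4,5]=2
  first=0(j) contributes 4
  first=2(m) contributes 2
|[w]| = 6

6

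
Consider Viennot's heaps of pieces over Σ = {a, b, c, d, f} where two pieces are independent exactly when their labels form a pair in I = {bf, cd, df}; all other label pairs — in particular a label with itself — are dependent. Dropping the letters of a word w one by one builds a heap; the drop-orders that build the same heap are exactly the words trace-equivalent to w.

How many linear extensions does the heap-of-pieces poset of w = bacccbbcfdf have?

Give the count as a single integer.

4

#0=b has no predecessor
#1=a depends on [0:b]
#2=c depends on [1:a]
#3=c depends on [2:c]
#4=c depends on [3:c]
#5=b depends on [4:c]
#6=b depends on [5:b]
#7=c depends on [6:b]
#8=f depends on [7:c]
#9=d depends on [6:b]
#10=f depends on [8:f]
sources: [0:b]
N(rest) = Σ N(rest − s) over sources s of rest; N(one piece) = 1:
  size 1 → [9]=1  [10]=1
  size 2 → [8,10]=1  [9,10]=2
  size 3 → [7,8,10]=1  [8,9,10]=3
  size 4 → [7,8,9,10]=4
  size 5 → [6,7,8,9,10]=4
  size 6 → [5,6,7,8,9,10]=4
  size 7 → [4,5,6,7,8,9,10]=4
  size 8 → [3,4,5,6,7,8,9,10]=4
  size 9 → [2,3,4,5,6,7,8,9,10]=4
  first=0(b) contributes 4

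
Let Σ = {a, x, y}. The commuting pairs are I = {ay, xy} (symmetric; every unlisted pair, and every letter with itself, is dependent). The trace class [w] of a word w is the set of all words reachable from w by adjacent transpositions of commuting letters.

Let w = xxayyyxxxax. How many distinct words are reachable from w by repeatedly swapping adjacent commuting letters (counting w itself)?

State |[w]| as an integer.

165

#0=x has no predecessor
#1=x depends on [0:x]
#2=a depends on [1:x]
#3=y has no predecessor
#4=y depends on [3:y]
#5=y depends on [4:y]
#6=x depends on [2:a]
#7=x depends on [6:x]
#8=x depends on [7:x]
#9=a depends on [8:x]
#10=x depends on [9:a]
sources: [0:x, 3:y]
N(rest) = Σ N(rest − s) over sources s of rest; N(one piece) = 1:
  size 1 → [5]=1  [10]=1
  size 2 → [4,5]=1  [5,10]=2  [9,10]=1
  size 3 → [3,4,5]=1  [4,5,10]=3  [5,9,10]=3  [8,9,10]=1
  size 4 → [3,4,5,10]=4  [4,5,9,10]=6  [5,8,9,10]=4  [7,8,9,10]=1
  size 5 → [3,4,5,9,10]=10  [4,5,8,9,10]=10  [5,7,8,9,10]=5  [6,7,8,9,10]=1
  size 6 → [2,6,7,8,9,10]=1  [3,4,5,8,9,10]=20  [4,5,7,8,9,10]=15  [5,6,7,8,9,10]=6
  size 7 → [1,2,6,7,8,9,10]=1  [2,5,6,7,8,9,10]=7  [3,4,5,7,8,9,10]=35  [4,5,6,7,8,9,10]=21
  size 8 → [0,1,2,6,7,8,9,10]=1  [1,2,5,6,7,8,9,10]=8  [2,4,5,6,7,8,9,10]=28  [3,4,5,6,7,8,9,10]=56
  size 9 → [0,1,2,5,6,7,8,9,10]=9  [1,2,4,5,6,7,8,9,10]=36  [2,3,4,5,6,7,8,9,10]=84
  first=0(x) contributes 120
  first=3(y) contributes 45
|[w]| = 165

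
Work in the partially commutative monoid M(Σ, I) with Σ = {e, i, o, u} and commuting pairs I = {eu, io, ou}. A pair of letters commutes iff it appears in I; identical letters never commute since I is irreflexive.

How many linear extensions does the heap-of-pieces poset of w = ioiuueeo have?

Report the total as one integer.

piece 0:i — minimal
piece 1:o — minimal
piece 2:i rests on {0:i}
piece 3:u rests on {2:i}
piece 4:u rests on {3:u}
piece 5:e rests on {1:o, 2:i}
piece 6:e rests on {5:e}
piece 7:o rests on {6:e}
minimal pieces: {0:i, 1:o}
ways to finish when only these pieces remain (= sum over removing one remaining piece with nothing left below it):
  1 left: {4}→1  {7}→1
  2 left: {3,4}→1  {4,7}→2  {6,7}→1
  3 left: {3,4,7}→3  {4,6,7}→3  {5,6,7}→1
  4 left: {1,5,6,7}→1  {3,4,6,7}→6  {4,5,6,7}→4
  5 left: {1,4,5,6,7}→5  {3,4,5,6,7}→10
  6 left: {1,3,4,5,6,7}→15  {2,3,4,5,6,7}→10
  placing 0:i first → 25 extensions
  placing 1:o first → 10 extensions
total linear extensions = 35

35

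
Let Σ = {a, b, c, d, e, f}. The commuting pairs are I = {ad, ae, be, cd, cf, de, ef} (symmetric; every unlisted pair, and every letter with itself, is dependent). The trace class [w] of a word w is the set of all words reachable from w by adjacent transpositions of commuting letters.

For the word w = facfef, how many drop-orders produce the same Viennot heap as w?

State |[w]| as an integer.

6

drop 0:f onto floor
drop 1:a onto {0:f}
drop 2:c onto {1:a}
drop 3:f onto {1:a}
drop 4:e onto {2:c}
drop 5:f onto {3:f}
ground layer = {0:f}
drop-orders for the pieces not yet dropped (sum over which currently-grounded one goes next):
  1 to go: {4} 1  {5} 1
  2 to go: {2,4} 1  {3,5} 1  {4,5} 2
  3 to go: {2,4,5} 3  {3,4,5} 3
  4 to go: {2,3,4,5} 6
  if 0:f drops first: 6 orders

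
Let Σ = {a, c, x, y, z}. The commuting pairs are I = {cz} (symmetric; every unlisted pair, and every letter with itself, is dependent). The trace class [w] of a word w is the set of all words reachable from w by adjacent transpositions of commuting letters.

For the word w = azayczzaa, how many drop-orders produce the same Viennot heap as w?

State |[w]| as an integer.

drop 0:a onto floor
drop 1:z onto {0:a}
drop 2:a onto {1:z}
drop 3:y onto {2:a}
drop 4:c onto {3:y}
drop 5:z onto {3:y}
drop 6:z onto {5:z}
drop 7:a onto {4:c, 6:z}
drop 8:a onto {7:a}
ground layer = {0:a}
drop-orders for the pieces not yet dropped (sum over which currently-grounded one goes next):
  1 to go: {8} 1
  2 to go: {7,8} 1
  3 to go: {4,7,8} 1  {6,7,8} 1
  4 to go: {4,6,7,8} 2  {5,6,7,8} 1
  5 to go: {4,5,6,7,8} 3
  6 to go: {3,4,5,6,7,8} 3
  7 to go: {2,3,4,5,6,7,8} 3
  if 0:a drops first: 3 orders

3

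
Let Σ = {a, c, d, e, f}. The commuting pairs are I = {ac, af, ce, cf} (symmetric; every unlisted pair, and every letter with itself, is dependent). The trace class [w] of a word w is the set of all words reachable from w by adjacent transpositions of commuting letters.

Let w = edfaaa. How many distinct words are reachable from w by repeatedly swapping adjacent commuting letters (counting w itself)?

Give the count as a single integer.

4

0(e) covers ∅
1(d) covers 0:e
2(f) covers 1:d
3(a) covers 1:d
4(a) covers 3:a
5(a) covers 4:a
floor of heap: 0:e
completions by unplaced set U, small U first (add the entries for U minus each lowest piece of U):
  |U|=1: {2}:1  {5}:1
  |U|=2: {2,5}:2  {4,5}:1
  |U|=3: {2,4,5}:3  {3,4,5}:1
  |U|=4: {2,3,4,5}:4
  start at 0(e): 4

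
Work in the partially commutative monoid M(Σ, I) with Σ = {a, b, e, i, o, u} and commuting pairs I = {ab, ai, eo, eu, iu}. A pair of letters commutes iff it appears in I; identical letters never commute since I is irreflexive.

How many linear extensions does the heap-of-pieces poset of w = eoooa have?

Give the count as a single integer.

#0=e has no predecessor
#1=o has no predecessor
#2=o depends on [1:o]
#3=o depends on [2:o]
#4=a depends on [0:e, 3:o]
sources: [0:e, 1:o]
N(rest) = Σ N(rest − s) over sources s of rest; N(one piece) = 1:
  size 1 → [4]=1
  size 2 → [0,4]=1  [3,4]=1
  size 3 → [0,3,4]=2  [2,3,4]=1
  first=0(e) contributes 1
  first=1(o) contributes 3
|[w]| = 4

4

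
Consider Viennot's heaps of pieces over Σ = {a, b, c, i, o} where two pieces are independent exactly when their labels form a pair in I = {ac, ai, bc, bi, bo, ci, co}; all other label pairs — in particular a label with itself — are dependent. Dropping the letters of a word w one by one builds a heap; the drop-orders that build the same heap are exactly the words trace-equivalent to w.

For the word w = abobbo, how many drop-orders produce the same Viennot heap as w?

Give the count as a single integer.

drop 0:a onto floor
drop 1:b onto {0:a}
drop 2:o onto {0:a}
drop 3:b onto {1:b}
drop 4:b onto {3:b}
drop 5:o onto {2:o}
ground layer = {0:a}
drop-orders for the pieces not yet dropped (sum over which currently-grounded one goes next):
  1 to go: {4} 1  {5} 1
  2 to go: {2,5} 1  {3,4} 1  {4,5} 2
  3 to go: {1,3,4} 1  {2,4,5} 3  {3,4,5} 3
  4 to go: {1,3,4,5} 4  {2,3,4,5} 6
  if 0:a drops first: 10 orders

10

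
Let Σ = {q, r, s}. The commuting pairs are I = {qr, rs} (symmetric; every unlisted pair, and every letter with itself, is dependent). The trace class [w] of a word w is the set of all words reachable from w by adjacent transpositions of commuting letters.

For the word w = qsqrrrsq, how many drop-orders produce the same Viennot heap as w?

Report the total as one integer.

0(q) covers ∅
1(s) covers 0:q
2(q) covers 1:s
3(r) covers ∅
4(r) covers 3:r
5(r) covers 4:r
6(s) covers 2:q
7(q) covers 6:s
floor of heap: 0:q, 3:r
completions by unplaced set U, small U first (add the entries for U minus each lowest piece of U):
  |U|=1: {5}:1  {7}:1
  |U|=2: {4,5}:1  {5,7}:2  {6,7}:1
  |U|=3: {2,6,7}:1  {3,4,5}:1  {4,5,7}:3  {5,6,7}:3
  |U|=4: {1,2,6,7}:1  {2,5,6,7}:4  {3,4,5,7}:4  {4,5,6,7}:6
  |U|=5: {0,1,2,6,7}:1  {1,2,5,6,7}:5  {2,4,5,6,7}:10  {3,4,5,6,7}:10
  |U|=6: {0,1,2,5,6,7}:6  {1,2,4,5,6,7}:15  {2,3,4,5,6,7}:20
  start at 0(q): 35
  start at 3(r): 21
sum over floor = 56

56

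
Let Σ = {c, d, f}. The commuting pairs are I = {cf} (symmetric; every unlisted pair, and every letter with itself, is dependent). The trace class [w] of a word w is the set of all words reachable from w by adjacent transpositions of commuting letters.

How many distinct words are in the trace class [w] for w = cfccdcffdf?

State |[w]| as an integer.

0(c) covers ∅
1(f) covers ∅
2(c) covers 0:c
3(c) covers 2:c
4(d) covers 1:f, 3:c
5(c) covers 4:d
6(f) covers 4:d
7(f) covers 6:f
8(d) covers 5:c, 7:f
9(f) covers 8:d
floor of heap: 0:c, 1:f
completions by unplaced set U, small U first (add the entries for U minus each lowest piece of U):
  |U|=1: {9}:1
  |U|=2: {8,9}:1
  |U|=3: {5,8,9}:1  {7,8,9}:1
  |U|=4: {5,7,8,9}:2  {6,7,8,9}:1
  |U|=5: {5,6,7,8,9}:3
  |U|=6: {4,5,6,7,8,9}:3
  |U|=7: {1,4,5,6,7,8,9}:3  {3,4,5,6,7,8,9}:3
  |U|=8: {1,3,4,5,6,7,8,9}:6  {2,3,4,5,6,7,8,9}:3
  start at 0(c): 9
  start at 1(f): 3
sum over floor = 12

12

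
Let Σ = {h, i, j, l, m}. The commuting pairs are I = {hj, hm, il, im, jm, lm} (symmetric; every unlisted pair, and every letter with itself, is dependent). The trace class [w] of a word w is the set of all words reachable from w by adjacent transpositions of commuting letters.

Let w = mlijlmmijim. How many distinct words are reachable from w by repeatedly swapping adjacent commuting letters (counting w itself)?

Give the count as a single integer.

1320

drop 0:m onto floor
drop 1:l onto floor
drop 2:i onto floor
drop 3:j onto {1:l, 2:i}
drop 4:l onto {3:j}
drop 5:m onto {0:m}
drop 6:m onto {5:m}
drop 7:i onto {3:j}
drop 8:j onto {4:l, 7:i}
drop 9:i onto {8:j}
drop 10:m onto {6:m}
ground layer = {0:m, 1:l, 2:i}
drop-orders for the pieces not yet dropped (sum over which currently-grounded one goes next):
  1 to go: {9} 1  {10} 1
  2 to go: {6,10} 1  {8,9} 1  {9,10} 2
  3 to go: {4,8,9} 1  {5,6,10} 1  {6,9,10} 3  {7,8,9} 1  {8,9,10} 3
  4 to go: {0,5,6,10} 1  {4,7,8,9} 2  {4,8,9,10} 4  {5,6,9,10} 4  {6,8,9,10} 6  {7,8,9,10} 4
  5 to go: {0,5,6,9,10} 5  {3,4,7,8,9} 2  {4,6,8,9,10} 10  {4,7,8,9,10} 10  {5,6,8,9,10} 10  {6,7,8,9,10} 10
  6 to go: {0,5,6,8,9,10} 15  {1,3,4,7,8,9} 2  {2,3,4,7,8,9} 2  {3,4,7,8,9,10} 12  {4,5,6,8,9,10} 20  {4,6,7,8,9,10} 30  {5,6,7,8,9,10} 20
  7 to go: {0,4,5,6,8,9,10} 35  {0,5,6,7,8,9,10} 35  {1,2,3,4,7,8,9} 4  {1,3,4,7,8,9,10} 14  {2,3,4,7,8,9,10} 14  {3,4,6,7,8,9,10} 42  {4,5,6,7,8,9,10} 70
  8 to go: {0,4,5,6,7,8,9,10} 140  {1,2,3,4,7,8,9,10} 32  {1,3,4,6,7,8,9,10} 56  {2,3,4,6,7,8,9,10} 56  {3,4,5,6,7,8,9,10} 112
  9 to go: {0,3,4,5,6,7,8,9,10} 252  {1,2,3,4,6,7,8,9,10} 144  {1,3,4,5,6,7,8,9,10} 168  {2,3,4,5,6,7,8,9,10} 168
  if 0:m drops first: 480 orders
  if 1:l drops first: 420 orders
  if 2:i drops first: 420 orders
heap linearizations: 1320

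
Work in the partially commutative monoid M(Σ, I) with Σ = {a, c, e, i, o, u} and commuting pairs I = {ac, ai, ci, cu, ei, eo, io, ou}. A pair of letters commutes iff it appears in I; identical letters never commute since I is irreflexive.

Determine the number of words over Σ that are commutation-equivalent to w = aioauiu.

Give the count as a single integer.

drop 0:a onto floor
drop 1:i onto floor
drop 2:o onto {0:a}
drop 3:a onto {2:o}
drop 4:u onto {1:i, 3:a}
drop 5:i onto {4:u}
drop 6:u onto {5:i}
ground layer = {0:a, 1:i}
drop-orders for the pieces not yet dropped (sum over which currently-grounded one goes next):
  1 to go: {6} 1
  2 to go: {5,6} 1
  3 to go: {4,5,6} 1
  4 to go: {1,4,5,6} 1  {3,4,5,6} 1
  5 to go: {1,3,4,5,6} 2  {2,3,4,5,6} 1
  if 0:a drops first: 3 orders
  if 1:i drops first: 1 orders
heap linearizations: 4

4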